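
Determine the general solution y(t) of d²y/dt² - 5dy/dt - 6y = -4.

y = 2/3 + C1*exp(6*t) + C2*exp(-t)

Characteristic equation r² - 5r - 6 = 0 factors as (r - 6)(r + 1) = 0, so r = 6, -1.
Hence y_h = C1*exp(6*t) + C2*exp(-t).
For the particular solution try y_p = A0. Substituting and matching coefficients of each power of t gives A0 = 2/3, so y_p = 2/3.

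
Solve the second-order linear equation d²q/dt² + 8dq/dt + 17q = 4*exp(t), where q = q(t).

q = 2*exp(t)/13 + C1*cos(t)*exp(-4*t) + C2*exp(-4*t)*sin(t)

Characteristic equation r² + 8r + 17 = 0 has discriminant (8)² - 4·(17) = -4 < 0, so r = -4 ± i.
Hence q_h = C1*cos(t)*exp(-4*t) + C2*exp(-4*t)*sin(t).
Try q_p = A*exp(t). Substituting into the equation and dividing by exp(t) gives A = 2/13, so q_p = 2*exp(t)/13.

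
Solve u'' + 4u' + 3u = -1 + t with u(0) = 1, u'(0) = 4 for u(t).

u = -7/9 - 49*exp(-3*t)/18 + t/3 + 9*exp(-t)/2

Characteristic equation r² + 4r + 3 = 0 factors as (r + 3)(r + 1) = 0, so r = -3, -1.
Hence u_h = C1*exp(-3*t) + C2*exp(-t).
For the particular solution try u_p = A0 + A1*t. Substituting and matching coefficients of each power of t gives A0 = -7/9, A1 = 1/3, so u_p = -7/9 + t/3.
General solution: u = -7/9 + t/3 + C1*exp(-3*t) + C2*exp(-t).
Apply the initial conditions: u(0) = -7/9 + C1 + C2 = 1 and u'(0) = 1/3 - C2 - 3*C1 = 4. Solving gives C1 = -49/18, C2 = 9/2.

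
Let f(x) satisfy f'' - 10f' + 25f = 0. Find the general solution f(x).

Characteristic equation r² - 10r + 25 = 0 has discriminant (-10)² - 4·(25) = 0, so r = 5 is a repeated root.
Hence f_h = (C1 + C2*x)*exp(5*x).

f = C1*exp(5*x) + C2*x*exp(5*x)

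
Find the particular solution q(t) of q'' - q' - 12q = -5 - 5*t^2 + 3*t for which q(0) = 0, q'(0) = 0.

q = 443/864 - 64*exp(-3*t)/189 - 39*exp(4*t)/224 - 23*t/72 + 5*t**2/12

Characteristic equation r² - r - 12 = 0 factors as (r + 3)(r - 4) = 0, so r = -3, 4.
Hence q_h = C1*exp(-3*t) + C2*exp(4*t).
For the particular solution try q_p = A0 + A1*t + A2*t^2. Substituting and matching coefficients of each power of t gives A0 = 443/864, A1 = -23/72, A2 = 5/12, so q_p = 443/864 - 23*t/72 + 5*t^2/12.
General solution: q = 443/864 - 23*t/72 + 5*t^2/12 + C1*exp(-3*t) + C2*exp(4*t).
Apply the initial conditions: q(0) = 443/864 + C1 + C2 = 0 and q'(0) = -23/72 - 3*C1 + 4*C2 = 0. Solving gives C1 = -64/189, C2 = -39/224.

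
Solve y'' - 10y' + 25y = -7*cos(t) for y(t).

y = -42*cos(t)/169 + 35*sin(t)/338 + C1*exp(5*t) + C2*t*exp(5*t)

Characteristic equation r² - 10r + 25 = 0 has discriminant (-10)² - 4·(25) = 0, so r = 5 is a repeated root.
Hence y_h = (C1 + C2*t)*exp(5*t).
Try y_p = A*cos(t) + B*sin(t). Substituting and equating the coefficients of cos(t) and sin(t) gives A = -42/169, B = 35/338, so y_p = -42*cos(t)/169 + 35*sin(t)/338.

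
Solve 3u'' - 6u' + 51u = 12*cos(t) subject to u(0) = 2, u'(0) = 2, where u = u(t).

u = -2*sin(t)/65 + 16*cos(t)/65 + 9*exp(t)*sin(4*t)/130 + 114*cos(4*t)*exp(t)/65

Divide through by 3: u'' - 2u' + 17u = 4*cos(t).
Characteristic equation r² - 2r + 17 = 0 has discriminant (-2)² - 4·(17) = -64 < 0, so r = 1 ± 4i.
Hence u_h = C1*cos(4*t)*exp(t) + C2*exp(t)*sin(4*t).
Try u_p = A*cos(t) + B*sin(t). Substituting and equating the coefficients of cos(t) and sin(t) gives A = 16/65, B = -2/65, so u_p = -2*sin(t)/65 + 16*cos(t)/65.
General solution: u = -2*sin(t)/65 + 16*cos(t)/65 + C1*cos(4*t)*exp(t) + C2*exp(t)*sin(4*t).
Apply the initial conditions: u(0) = 16/65 + C1 = 2 and u'(0) = -2/65 + C1 + 4*C2 = 2. Solving gives C1 = 114/65, C2 = 9/130.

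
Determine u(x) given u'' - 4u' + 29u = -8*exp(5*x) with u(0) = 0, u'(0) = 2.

u = -4*exp(5*x)/17 + 4*cos(5*x)*exp(2*x)/17 + 46*exp(2*x)*sin(5*x)/85

Characteristic equation r² - 4r + 29 = 0 has discriminant (-4)² - 4·(29) = -100 < 0, so r = 2 ± 5i.
Hence u_h = C1*cos(5*x)*exp(2*x) + C2*exp(2*x)*sin(5*x).
Try u_p = A*exp(5*x). Substituting into the equation and dividing by exp(5*x) gives A = -4/17, so u_p = -4*exp(5*x)/17.
General solution: u = -4*exp(5*x)/17 + C1*cos(5*x)*exp(2*x) + C2*exp(2*x)*sin(5*x).
Apply the initial conditions: u(0) = -4/17 + C1 = 0 and u'(0) = -20/17 + 2*C1 + 5*C2 = 2. Solving gives C1 = 4/17, C2 = 46/85.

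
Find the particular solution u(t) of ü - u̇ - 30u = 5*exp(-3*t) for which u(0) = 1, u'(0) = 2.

u = -5*exp(-3*t)/18 + 13*exp(-5*t)/22 + 68*exp(6*t)/99

Characteristic equation r² - r - 30 = 0 factors as (r + 5)(r - 6) = 0, so r = -5, 6.
Hence u_h = C1*exp(-5*t) + C2*exp(6*t).
Try u_p = A*exp(-3*t). Substituting into the equation and dividing by exp(-3*t) gives A = -5/18, so u_p = -5*exp(-3*t)/18.
General solution: u = -5*exp(-3*t)/18 + C1*exp(-5*t) + C2*exp(6*t).
Apply the initial conditions: u(0) = -5/18 + C1 + C2 = 1 and u'(0) = 5/6 - 5*C1 + 6*C2 = 2. Solving gives C1 = 13/22, C2 = 68/99.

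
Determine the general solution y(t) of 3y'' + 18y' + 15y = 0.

Divide through by 3: y'' + 6y' + 5y = 0.
Characteristic equation r² + 6r + 5 = 0 factors as (r + 5)(r + 1) = 0, so r = -5, -1.
Hence y_h = C1*exp(-5*t) + C2*exp(-t).

y = C1*exp(-5*t) + C2*exp(-t)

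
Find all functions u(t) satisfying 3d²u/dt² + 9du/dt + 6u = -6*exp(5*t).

Divide through by 3: u'' + 3u' + 2u = -2*exp(5*t).
Characteristic equation r² + 3r + 2 = 0 factors as (r + 2)(r + 1) = 0, so r = -2, -1.
Hence u_h = C1*exp(-2*t) + C2*exp(-t).
Try u_p = A*exp(5*t). Substituting into the equation and dividing by exp(5*t) gives A = -1/21, so u_p = -exp(5*t)/21.

u = -exp(5*t)/21 + C1*exp(-2*t) + C2*exp(-t)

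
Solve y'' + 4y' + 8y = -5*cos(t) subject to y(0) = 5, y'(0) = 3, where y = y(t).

Characteristic equation r² + 4r + 8 = 0 has discriminant (4)² - 4·(8) = -16 < 0, so r = -2 ± 2i.
Hence y_h = C1*cos(2*t)*exp(-2*t) + C2*exp(-2*t)*sin(2*t).
Try y_p = A*cos(t) + B*sin(t). Substituting and equating the coefficients of cos(t) and sin(t) gives A = -7/13, B = -4/13, so y_p = -7*cos(t)/13 - 4*sin(t)/13.
General solution: y = -7*cos(t)/13 - 4*sin(t)/13 + C1*cos(2*t)*exp(-2*t) + C2*exp(-2*t)*sin(2*t).
Apply the initial conditions: y(0) = -7/13 + C1 = 5 and y'(0) = -4/13 - 2*C1 + 2*C2 = 3. Solving gives C1 = 72/13, C2 = 187/26.

y = -7*cos(t)/13 - 4*sin(t)/13 + 72*cos(2*t)*exp(-2*t)/13 + 187*exp(-2*t)*sin(2*t)/26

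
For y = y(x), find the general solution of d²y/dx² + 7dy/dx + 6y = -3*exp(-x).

Characteristic equation r² + 7r + 6 = 0 factors as (r + 1)(r + 6) = 0, so r = -1, -6.
Hence y_h = C1*exp(-x) + C2*exp(-6*x).
Since exp(-x) solves the homogeneous equation (r = -1 is a root of multiplicity 1), multiply the trial by x. Try y_p = A*x*exp(-x). Substituting into the equation and dividing by exp(-x) gives A = -3/5, so y_p = -3*x*exp(-x)/5.

y = C1*exp(-x) + C2*exp(-6*x) - 3*x*exp(-x)/5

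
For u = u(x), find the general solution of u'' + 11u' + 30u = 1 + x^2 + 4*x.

u = -119/13500 + x**2/30 + 49*x/450 + C1*exp(-5*x) + C2*exp(-6*x)

Characteristic equation r² + 11r + 30 = 0 factors as (r + 5)(r + 6) = 0, so r = -5, -6.
Hence u_h = C1*exp(-5*x) + C2*exp(-6*x).
For the particular solution try u_p = A0 + A1*x + A2*x^2. Substituting and matching coefficients of each power of x gives A0 = -119/13500, A1 = 49/450, A2 = 1/30, so u_p = -119/13500 + x^2/30 + 49*x/450.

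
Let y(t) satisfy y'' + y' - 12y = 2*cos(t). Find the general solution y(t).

y = -13*cos(t)/85 + sin(t)/85 + C1*exp(-4*t) + C2*exp(3*t)

Characteristic equation r² + r - 12 = 0 factors as (r + 4)(r - 3) = 0, so r = -4, 3.
Hence y_h = C1*exp(-4*t) + C2*exp(3*t).
Try y_p = A*cos(t) + B*sin(t). Substituting and equating the coefficients of cos(t) and sin(t) gives A = -13/85, B = 1/85, so y_p = -13*cos(t)/85 + sin(t)/85.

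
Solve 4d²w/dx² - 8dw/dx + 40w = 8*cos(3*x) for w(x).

Divide through by 4: w'' - 2w' + 10w = 2*cos(3*x).
Characteristic equation r² - 2r + 10 = 0 has discriminant (-2)² - 4·(10) = -36 < 0, so r = 1 ± 3i.
Hence w_h = C1*cos(3*x)*exp(x) + C2*exp(x)*sin(3*x).
Try w_p = A*cos(3*x) + B*sin(3*x). Substituting and equating the coefficients of cos(3x) and sin(3x) gives A = 2/37, B = -12/37, so w_p = -12*sin(3*x)/37 + 2*cos(3*x)/37.

w = -12*sin(3*x)/37 + 2*cos(3*x)/37 + C1*cos(3*x)*exp(x) + C2*exp(x)*sin(3*x)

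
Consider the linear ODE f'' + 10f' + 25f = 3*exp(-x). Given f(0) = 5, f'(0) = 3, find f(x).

f = 3*exp(-x)/16 + 77*exp(-5*x)/16 + 109*x*exp(-5*x)/4

Characteristic equation r² + 10r + 25 = 0 has discriminant (10)² - 4·(25) = 0, so r = -5 is a repeated root.
Hence f_h = (C1 + C2*x)*exp(-5*x).
Try f_p = A*exp(-x). Substituting into the equation and dividing by exp(-x) gives A = 3/16, so f_p = 3*exp(-x)/16.
General solution: f = 3*exp(-x)/16 + C1*exp(-5*x) + C2*x*exp(-5*x).
Apply the initial conditions: f(0) = 3/16 + C1 = 5 and f'(0) = -3/16 + C2 - 5*C1 = 3. Solving gives C1 = 77/16, C2 = 109/4.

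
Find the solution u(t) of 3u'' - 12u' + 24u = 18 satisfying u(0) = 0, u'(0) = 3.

u = 3/4 - 3*cos(2*t)*exp(2*t)/4 + 9*exp(2*t)*sin(2*t)/4

Divide through by 3: u'' - 4u' + 8u = 6.
Characteristic equation r² - 4r + 8 = 0 has discriminant (-4)² - 4·(8) = -16 < 0, so r = 2 ± 2i.
Hence u_h = C1*cos(2*t)*exp(2*t) + C2*exp(2*t)*sin(2*t).
For the particular solution try u_p = A0. Substituting and matching coefficients of each power of t gives A0 = 3/4, so u_p = 3/4.
General solution: u = 3/4 + C1*cos(2*t)*exp(2*t) + C2*exp(2*t)*sin(2*t).
Apply the initial conditions: u(0) = 3/4 + C1 = 0 and u'(0) = 2*C1 + 2*C2 = 3. Solving gives C1 = -3/4, C2 = 9/4.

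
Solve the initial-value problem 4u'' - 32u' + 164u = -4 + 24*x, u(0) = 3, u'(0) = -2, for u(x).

u = 7/1681 + 6*x/41 - 23752*exp(4*x)*sin(5*x)/8405 + 5036*cos(5*x)*exp(4*x)/1681

Divide through by 4: u'' - 8u' + 41u = -1 + 6*x.
Characteristic equation r² - 8r + 41 = 0 has discriminant (-8)² - 4·(41) = -100 < 0, so r = 4 ± 5i.
Hence u_h = C1*cos(5*x)*exp(4*x) + C2*exp(4*x)*sin(5*x).
For the particular solution try u_p = A0 + A1*x. Substituting and matching coefficients of each power of x gives A0 = 7/1681, A1 = 6/41, so u_p = 7/1681 + 6*x/41.
General solution: u = 7/1681 + 6*x/41 + C1*cos(5*x)*exp(4*x) + C2*exp(4*x)*sin(5*x).
Apply the initial conditions: u(0) = 7/1681 + C1 = 3 and u'(0) = 6/41 + 4*C1 + 5*C2 = -2. Solving gives C1 = 5036/1681, C2 = -23752/8405.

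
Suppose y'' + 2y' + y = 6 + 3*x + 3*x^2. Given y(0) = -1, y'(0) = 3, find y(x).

y = 18 - 19*exp(-x) - 9*x + 3*x**2 - 7*x*exp(-x)

Characteristic equation r² + 2r + 1 = 0 has discriminant (2)² - 4·(1) = 0, so r = -1 is a repeated root.
Hence y_h = (C1 + C2*x)*exp(-x).
For the particular solution try y_p = A0 + A1*x + A2*x^2. Substituting and matching coefficients of each power of x gives A0 = 18, A1 = -9, A2 = 3, so y_p = 18 - 9*x + 3*x^2.
General solution: y = 18 - 9*x + 3*x^2 + C1*exp(-x) + C2*x*exp(-x).
Apply the initial conditions: y(0) = 18 + C1 = -1 and y'(0) = -9 + C2 - C1 = 3. Solving gives C1 = -19, C2 = -7.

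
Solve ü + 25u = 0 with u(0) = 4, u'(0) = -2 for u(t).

Characteristic equation r² + 25 = 0 has discriminant (0)² - 4·(25) = -100 < 0, so r = ± 5i.
Hence u_h = C1*cos(5*t) + C2*sin(5*t).
Apply the initial conditions: u(0) = C1 = 4 and u'(0) = 5*C2 = -2. Solving gives C1 = 4, C2 = -2/5.

u = 4*cos(5*t) - 2*sin(5*t)/5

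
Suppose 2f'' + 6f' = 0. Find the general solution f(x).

Divide through by 2: f'' + 3f' = 0.
Characteristic equation r² + 3r = 0 factors as (r + 3)r = 0, so r = -3, 0.
Hence f_h = C1*exp(-3*x) + C2.

f = C2 + C1*exp(-3*x)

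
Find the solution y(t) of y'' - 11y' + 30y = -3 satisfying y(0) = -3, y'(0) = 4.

y = -1/10 - 107*exp(5*t)/5 + 37*exp(6*t)/2

Characteristic equation r² - 11r + 30 = 0 factors as (r - 6)(r - 5) = 0, so r = 6, 5.
Hence y_h = C1*exp(6*t) + C2*exp(5*t).
For the particular solution try y_p = A0. Substituting and matching coefficients of each power of t gives A0 = -1/10, so y_p = -1/10.
General solution: y = -1/10 + C1*exp(6*t) + C2*exp(5*t).
Apply the initial conditions: y(0) = -1/10 + C1 + C2 = -3 and y'(0) = 5*C2 + 6*C1 = 4. Solving gives C1 = 37/2, C2 = -107/5.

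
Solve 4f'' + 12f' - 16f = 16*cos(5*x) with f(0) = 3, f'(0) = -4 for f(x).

f = -58*cos(5*x)/533 + 30*sin(5*x)/533 + 106*exp(x)/65 + 303*exp(-4*x)/205

Divide through by 4: f'' + 3f' - 4f = 4*cos(5*x).
Characteristic equation r² + 3r - 4 = 0 factors as (r - 1)(r + 4) = 0, so r = 1, -4.
Hence f_h = C1*exp(x) + C2*exp(-4*x).
Try f_p = A*cos(5*x) + B*sin(5*x). Substituting and equating the coefficients of cos(5x) and sin(5x) gives A = -58/533, B = 30/533, so f_p = -58*cos(5*x)/533 + 30*sin(5*x)/533.
General solution: f = -58*cos(5*x)/533 + 30*sin(5*x)/533 + C1*exp(x) + C2*exp(-4*x).
Apply the initial conditions: f(0) = -58/533 + C1 + C2 = 3 and f'(0) = 150/533 + C1 - 4*C2 = -4. Solving gives C1 = 106/65, C2 = 303/205.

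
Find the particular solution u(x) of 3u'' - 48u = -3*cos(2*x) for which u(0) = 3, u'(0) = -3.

Divide through by 3: u'' - 16u = -cos(2*x).
Characteristic equation r² - 16 = 0 factors as (r + 4)(r - 4) = 0, so r = -4, 4.
Hence u_h = C1*exp(-4*x) + C2*exp(4*x).
Try u_p = A*cos(2*x) + B*sin(2*x). Substituting and equating the coefficients of cos(2x) and sin(2x) gives A = 1/20, B = 0, so u_p = cos(2*x)/20.
General solution: u = cos(2*x)/20 + C1*exp(-4*x) + C2*exp(4*x).
Apply the initial conditions: u(0) = 1/20 + C1 + C2 = 3 and u'(0) = -4*C1 + 4*C2 = -3. Solving gives C1 = 37/20, C2 = 11/10.

u = cos(2*x)/20 + 11*exp(4*x)/10 + 37*exp(-4*x)/20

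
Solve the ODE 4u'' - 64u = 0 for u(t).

u = C1*exp(4*t) + C2*exp(-4*t)

Divide through by 4: u'' - 16u = 0.
Characteristic equation r² - 16 = 0 factors as (r - 4)(r + 4) = 0, so r = 4, -4.
Hence u_h = C1*exp(4*t) + C2*exp(-4*t).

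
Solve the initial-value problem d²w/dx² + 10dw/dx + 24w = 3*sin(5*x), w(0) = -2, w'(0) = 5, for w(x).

Characteristic equation r² + 10r + 24 = 0 factors as (r + 6)(r + 4) = 0, so r = -6, -4.
Hence w_h = C1*exp(-6*x) + C2*exp(-4*x).
Try w_p = A*cos(5*x) + B*sin(5*x). Substituting and equating the coefficients of cos(5x) and sin(5x) gives A = -150/2501, B = -3/2501, so w_p = -150*cos(5*x)/2501 - 3*sin(5*x)/2501.
General solution: w = -150*cos(5*x)/2501 - 3*sin(5*x)/2501 + C1*exp(-6*x) + C2*exp(-4*x).
Apply the initial conditions: w(0) = -150/2501 + C1 + C2 = -2 and w'(0) = -15/2501 - 6*C1 - 4*C2 = 5. Solving gives C1 = 84/61, C2 = -136/41.

w = -150*cos(5*x)/2501 - 136*exp(-4*x)/41 - 3*sin(5*x)/2501 + 84*exp(-6*x)/61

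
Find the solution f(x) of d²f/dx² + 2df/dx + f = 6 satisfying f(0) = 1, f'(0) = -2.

f = 6 - 5*exp(-x) - 7*x*exp(-x)

Characteristic equation r² + 2r + 1 = 0 has discriminant (2)² - 4·(1) = 0, so r = -1 is a repeated root.
Hence f_h = (C1 + C2*x)*exp(-x).
For the particular solution try f_p = A0. Substituting and matching coefficients of each power of x gives A0 = 6, so f_p = 6.
General solution: f = 6 + C1*exp(-x) + C2*x*exp(-x).
Apply the initial conditions: f(0) = 6 + C1 = 1 and f'(0) = C2 - C1 = -2. Solving gives C1 = -5, C2 = -7.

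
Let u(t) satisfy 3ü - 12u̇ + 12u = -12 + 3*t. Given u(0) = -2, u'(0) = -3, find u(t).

u = -3/4 - 5*exp(2*t)/4 + t/4 - 3*t*exp(2*t)/4

Divide through by 3: u'' - 4u' + 4u = -4 + t.
Characteristic equation r² - 4r + 4 = 0 has discriminant (-4)² - 4·(4) = 0, so r = 2 is a repeated root.
Hence u_h = (C1 + C2*t)*exp(2*t).
For the particular solution try u_p = A0 + A1*t. Substituting and matching coefficients of each power of t gives A0 = -3/4, A1 = 1/4, so u_p = -3/4 + t/4.
General solution: u = -3/4 + t/4 + C1*exp(2*t) + C2*t*exp(2*t).
Apply the initial conditions: u(0) = -3/4 + C1 = -2 and u'(0) = 1/4 + C2 + 2*C1 = -3. Solving gives C1 = -5/4, C2 = -3/4.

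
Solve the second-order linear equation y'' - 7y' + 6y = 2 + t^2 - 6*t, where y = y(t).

Characteristic equation r² - 7r + 6 = 0 factors as (r - 1)(r - 6) = 0, so r = 1, 6.
Hence y_h = C1*exp(t) + C2*exp(6*t).
For the particular solution try y_p = A0 + A1*t + A2*t^2. Substituting and matching coefficients of each power of t gives A0 = -47/108, A1 = -11/18, A2 = 1/6, so y_p = -47/108 - 11*t/18 + t^2/6.

y = -47/108 - 11*t/18 + t**2/6 + C1*exp(t) + C2*exp(6*t)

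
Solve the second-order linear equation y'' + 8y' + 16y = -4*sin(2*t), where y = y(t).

y = -3*sin(2*t)/25 + 4*cos(2*t)/25 + C1*exp(-4*t) + C2*t*exp(-4*t)

Characteristic equation r² + 8r + 16 = 0 has discriminant (8)² - 4·(16) = 0, so r = -4 is a repeated root.
Hence y_h = (C1 + C2*t)*exp(-4*t).
Try y_p = A*cos(2*t) + B*sin(2*t). Substituting and equating the coefficients of cos(2t) and sin(2t) gives A = 4/25, B = -3/25, so y_p = -3*sin(2*t)/25 + 4*cos(2*t)/25.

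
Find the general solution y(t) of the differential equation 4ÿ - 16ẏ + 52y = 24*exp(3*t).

Divide through by 4: y'' - 4y' + 13y = 6*exp(3*t).
Characteristic equation r² - 4r + 13 = 0 has discriminant (-4)² - 4·(13) = -36 < 0, so r = 2 ± 3i.
Hence y_h = C1*cos(3*t)*exp(2*t) + C2*exp(2*t)*sin(3*t).
Try y_p = A*exp(3*t). Substituting into the equation and dividing by exp(3*t) gives A = 3/5, so y_p = 3*exp(3*t)/5.

y = 3*exp(3*t)/5 + C1*cos(3*t)*exp(2*t) + C2*exp(2*t)*sin(3*t)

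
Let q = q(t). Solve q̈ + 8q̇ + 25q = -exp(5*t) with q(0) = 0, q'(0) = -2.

Characteristic equation r² + 8r + 25 = 0 has discriminant (8)² - 4·(25) = -36 < 0, so r = -4 ± 3i.
Hence q_h = C1*cos(3*t)*exp(-4*t) + C2*exp(-4*t)*sin(3*t).
Try q_p = A*exp(5*t). Substituting into the equation and dividing by exp(5*t) gives A = -1/90, so q_p = -exp(5*t)/90.
General solution: q = -exp(5*t)/90 + C1*cos(3*t)*exp(-4*t) + C2*exp(-4*t)*sin(3*t).
Apply the initial conditions: q(0) = -1/90 + C1 = 0 and q'(0) = -1/18 - 4*C1 + 3*C2 = -2. Solving gives C1 = 1/90, C2 = -19/30.

q = -exp(5*t)/90 - 19*exp(-4*t)*sin(3*t)/30 + cos(3*t)*exp(-4*t)/90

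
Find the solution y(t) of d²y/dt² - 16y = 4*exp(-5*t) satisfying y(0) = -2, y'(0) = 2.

y = -25*exp(4*t)/36 - 7*exp(-4*t)/4 + 4*exp(-5*t)/9

Characteristic equation r² - 16 = 0 factors as (r + 4)(r - 4) = 0, so r = -4, 4.
Hence y_h = C1*exp(-4*t) + C2*exp(4*t).
Try y_p = A*exp(-5*t). Substituting into the equation and dividing by exp(-5*t) gives A = 4/9, so y_p = 4*exp(-5*t)/9.
General solution: y = 4*exp(-5*t)/9 + C1*exp(-4*t) + C2*exp(4*t).
Apply the initial conditions: y(0) = 4/9 + C1 + C2 = -2 and y'(0) = -20/9 - 4*C1 + 4*C2 = 2. Solving gives C1 = -7/4, C2 = -25/36.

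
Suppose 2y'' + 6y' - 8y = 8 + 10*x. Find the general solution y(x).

y = -31/16 - 5*x/4 + C1*exp(-4*x) + C2*exp(x)

Divide through by 2: y'' + 3y' - 4y = 4 + 5*x.
Characteristic equation r² + 3r - 4 = 0 factors as (r + 4)(r - 1) = 0, so r = -4, 1.
Hence y_h = C1*exp(-4*x) + C2*exp(x).
For the particular solution try y_p = A0 + A1*x. Substituting and matching coefficients of each power of x gives A0 = -31/16, A1 = -5/4, so y_p = -31/16 - 5*x/4.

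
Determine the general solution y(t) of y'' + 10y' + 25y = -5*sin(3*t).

y = -20*sin(3*t)/289 + 75*cos(3*t)/578 + C1*exp(-5*t) + C2*t*exp(-5*t)

Characteristic equation r² + 10r + 25 = 0 has discriminant (10)² - 4·(25) = 0, so r = -5 is a repeated root.
Hence y_h = (C1 + C2*t)*exp(-5*t).
Try y_p = A*cos(3*t) + B*sin(3*t). Substituting and equating the coefficients of cos(3t) and sin(3t) gives A = 75/578, B = -20/289, so y_p = -20*sin(3*t)/289 + 75*cos(3*t)/578.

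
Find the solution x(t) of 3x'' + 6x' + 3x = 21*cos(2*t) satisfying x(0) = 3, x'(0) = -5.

x = -21*cos(2*t)/25 + 28*sin(2*t)/25 + 96*exp(-t)/25 - 17*t*exp(-t)/5

Divide through by 3: x'' + 2x' + x = 7*cos(2*t).
Characteristic equation r² + 2r + 1 = 0 has discriminant (2)² - 4·(1) = 0, so r = -1 is a repeated root.
Hence x_h = (C1 + C2*t)*exp(-t).
Try x_p = A*cos(2*t) + B*sin(2*t). Substituting and equating the coefficients of cos(2t) and sin(2t) gives A = -21/25, B = 28/25, so x_p = -21*cos(2*t)/25 + 28*sin(2*t)/25.
General solution: x = -21*cos(2*t)/25 + 28*sin(2*t)/25 + C1*exp(-t) + C2*t*exp(-t).
Apply the initial conditions: x(0) = -21/25 + C1 = 3 and x'(0) = 56/25 + C2 - C1 = -5. Solving gives C1 = 96/25, C2 = -17/5.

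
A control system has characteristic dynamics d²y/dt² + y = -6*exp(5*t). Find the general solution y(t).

Characteristic equation r² + 1 = 0 has discriminant (0)² - 4·(1) = -4 < 0, so r = ± i.
Hence y_h = C1*cos(t) + C2*sin(t).
Try y_p = A*exp(5*t). Substituting into the equation and dividing by exp(5*t) gives A = -3/13, so y_p = -3*exp(5*t)/13.

y = -3*exp(5*t)/13 + C1*cos(t) + C2*sin(t)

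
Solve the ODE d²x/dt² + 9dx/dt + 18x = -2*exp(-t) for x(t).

x = -exp(-t)/5 + C1*exp(-6*t) + C2*exp(-3*t)

Characteristic equation r² + 9r + 18 = 0 factors as (r + 6)(r + 3) = 0, so r = -6, -3.
Hence x_h = C1*exp(-6*t) + C2*exp(-3*t).
Try x_p = A*exp(-t). Substituting into the equation and dividing by exp(-t) gives A = -1/5, so x_p = -exp(-t)/5.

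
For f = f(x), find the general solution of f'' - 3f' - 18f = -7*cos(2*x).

f = 21*sin(2*x)/260 + 77*cos(2*x)/260 + C1*exp(6*x) + C2*exp(-3*x)

Characteristic equation r² - 3r - 18 = 0 factors as (r - 6)(r + 3) = 0, so r = 6, -3.
Hence f_h = C1*exp(6*x) + C2*exp(-3*x).
Try f_p = A*cos(2*x) + B*sin(2*x). Substituting and equating the coefficients of cos(2x) and sin(2x) gives A = 77/260, B = 21/260, so f_p = 21*sin(2*x)/260 + 77*cos(2*x)/260.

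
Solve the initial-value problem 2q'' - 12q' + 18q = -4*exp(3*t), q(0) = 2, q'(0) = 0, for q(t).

Divide through by 2: q'' - 6q' + 9q = -2*exp(3*t).
Characteristic equation r² - 6r + 9 = 0 has discriminant (-6)² - 4·(9) = 0, so r = 3 is a repeated root.
Hence q_h = (C1 + C2*t)*exp(3*t).
Since exp(3*t) solves the homogeneous equation (r = 3 is a root of multiplicity 2), multiply the trial by t^2. Try q_p = A*t^2*exp(3*t). Substituting into the equation and dividing by exp(3*t) gives A = -1, so q_p = -t^2*exp(3*t).
General solution: q = C1*exp(3*t) - t^2*exp(3*t) + C2*t*exp(3*t).
Apply the initial conditions: q(0) = C1 = 2 and q'(0) = C2 + 3*C1 = 0. Solving gives C1 = 2, C2 = -6.

q = 2*exp(3*t) - t**2*exp(3*t) - 6*t*exp(3*t)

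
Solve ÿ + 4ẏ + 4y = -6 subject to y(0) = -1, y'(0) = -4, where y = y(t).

Characteristic equation r² + 4r + 4 = 0 has discriminant (4)² - 4·(4) = 0, so r = -2 is a repeated root.
Hence y_h = (C1 + C2*t)*exp(-2*t).
For the particular solution try y_p = A0. Substituting and matching coefficients of each power of t gives A0 = -3/2, so y_p = -3/2.
General solution: y = -3/2 + C1*exp(-2*t) + C2*t*exp(-2*t).
Apply the initial conditions: y(0) = -3/2 + C1 = -1 and y'(0) = C2 - 2*C1 = -4. Solving gives C1 = 1/2, C2 = -3.

y = -3/2 + exp(-2*t)/2 - 3*t*exp(-2*t)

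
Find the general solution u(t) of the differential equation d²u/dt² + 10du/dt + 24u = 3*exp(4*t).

u = 3*exp(4*t)/80 + C1*exp(-4*t) + C2*exp(-6*t)

Characteristic equation r² + 10r + 24 = 0 factors as (r + 4)(r + 6) = 0, so r = -4, -6.
Hence u_h = C1*exp(-4*t) + C2*exp(-6*t).
Try u_p = A*exp(4*t). Substituting into the equation and dividing by exp(4*t) gives A = 3/80, so u_p = 3*exp(4*t)/80.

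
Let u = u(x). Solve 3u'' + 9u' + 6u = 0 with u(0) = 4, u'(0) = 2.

Divide through by 3: u'' + 3u' + 2u = 0.
Characteristic equation r² + 3r + 2 = 0 factors as (r + 1)(r + 2) = 0, so r = -1, -2.
Hence u_h = C1*exp(-x) + C2*exp(-2*x).
Apply the initial conditions: u(0) = C1 + C2 = 4 and u'(0) = -C1 - 2*C2 = 2. Solving gives C1 = 10, C2 = -6.

u = -6*exp(-2*x) + 10*exp(-x)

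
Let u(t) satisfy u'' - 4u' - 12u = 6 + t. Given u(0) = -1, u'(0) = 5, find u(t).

u = -17/36 - 33*exp(-2*t)/32 - t/12 + 145*exp(6*t)/288

Characteristic equation r² - 4r - 12 = 0 factors as (r + 2)(r - 6) = 0, so r = -2, 6.
Hence u_h = C1*exp(-2*t) + C2*exp(6*t).
For the particular solution try u_p = A0 + A1*t. Substituting and matching coefficients of each power of t gives A0 = -17/36, A1 = -1/12, so u_p = -17/36 - t/12.
General solution: u = -17/36 - t/12 + C1*exp(-2*t) + C2*exp(6*t).
Apply the initial conditions: u(0) = -17/36 + C1 + C2 = -1 and u'(0) = -1/12 - 2*C1 + 6*C2 = 5. Solving gives C1 = -33/32, C2 = 145/288.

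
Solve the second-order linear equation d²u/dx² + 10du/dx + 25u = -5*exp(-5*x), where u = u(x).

u = C1*exp(-5*x) - 5*x**2*exp(-5*x)/2 + C2*x*exp(-5*x)

Characteristic equation r² + 10r + 25 = 0 has discriminant (10)² - 4·(25) = 0, so r = -5 is a repeated root.
Hence u_h = (C1 + C2*x)*exp(-5*x).
Since exp(-5*x) solves the homogeneous equation (r = -5 is a root of multiplicity 2), multiply the trial by x^2. Try u_p = A*x^2*exp(-5*x). Substituting into the equation and dividing by exp(-5*x) gives A = -5/2, so u_p = -5*x^2*exp(-5*x)/2.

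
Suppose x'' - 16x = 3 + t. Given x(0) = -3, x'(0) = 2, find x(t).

Characteristic equation r² - 16 = 0 factors as (r - 4)(r + 4) = 0, so r = 4, -4.
Hence x_h = C1*exp(4*t) + C2*exp(-4*t).
For the particular solution try x_p = A0 + A1*t. Substituting and matching coefficients of each power of t gives A0 = -3/16, A1 = -1/16, so x_p = -3/16 - t/16.
General solution: x = -3/16 - t/16 + C1*exp(4*t) + C2*exp(-4*t).
Apply the initial conditions: x(0) = -3/16 + C1 + C2 = -3 and x'(0) = -1/16 - 4*C2 + 4*C1 = 2. Solving gives C1 = -147/128, C2 = -213/128.

x = -3/16 - 213*exp(-4*t)/128 - 147*exp(4*t)/128 - t/16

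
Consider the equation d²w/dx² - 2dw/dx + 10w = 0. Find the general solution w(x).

w = C1*cos(3*x)*exp(x) + C2*exp(x)*sin(3*x)

Characteristic equation r² - 2r + 10 = 0 has discriminant (-2)² - 4·(10) = -36 < 0, so r = 1 ± 3i.
Hence w_h = C1*cos(3*x)*exp(x) + C2*exp(x)*sin(3*x).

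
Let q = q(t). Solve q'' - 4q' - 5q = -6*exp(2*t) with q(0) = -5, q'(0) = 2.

q = -29*exp(-t)/6 - 5*exp(5*t)/6 + 2*exp(2*t)/3

Characteristic equation r² - 4r - 5 = 0 factors as (r + 1)(r - 5) = 0, so r = -1, 5.
Hence q_h = C1*exp(-t) + C2*exp(5*t).
Try q_p = A*exp(2*t). Substituting into the equation and dividing by exp(2*t) gives A = 2/3, so q_p = 2*exp(2*t)/3.
General solution: q = 2*exp(2*t)/3 + C1*exp(-t) + C2*exp(5*t).
Apply the initial conditions: q(0) = 2/3 + C1 + C2 = -5 and q'(0) = 4/3 - C1 + 5*C2 = 2. Solving gives C1 = -29/6, C2 = -5/6.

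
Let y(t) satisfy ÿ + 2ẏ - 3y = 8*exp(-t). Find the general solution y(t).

y = -2*exp(-t) + C1*exp(t) + C2*exp(-3*t)

Characteristic equation r² + 2r - 3 = 0 factors as (r - 1)(r + 3) = 0, so r = 1, -3.
Hence y_h = C1*exp(t) + C2*exp(-3*t).
Try y_p = A*exp(-t). Substituting into the equation and dividing by exp(-t) gives A = -2, so y_p = -2*exp(-t).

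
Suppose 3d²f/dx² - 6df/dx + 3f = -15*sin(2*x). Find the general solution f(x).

f = -4*cos(2*x)/5 + 3*sin(2*x)/5 + C1*exp(x) + C2*x*exp(x)

Divide through by 3: f'' - 2f' + f = -5*sin(2*x).
Characteristic equation r² - 2r + 1 = 0 has discriminant (-2)² - 4·(1) = 0, so r = 1 is a repeated root.
Hence f_h = (C1 + C2*x)*exp(x).
Try f_p = A*cos(2*x) + B*sin(2*x). Substituting and equating the coefficients of cos(2x) and sin(2x) gives A = -4/5, B = 3/5, so f_p = -4*cos(2*x)/5 + 3*sin(2*x)/5.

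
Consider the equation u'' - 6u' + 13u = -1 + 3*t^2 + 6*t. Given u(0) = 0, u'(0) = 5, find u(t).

u = 437/2197 + 3*t**2/13 + 114*t/169 - 437*cos(2*t)*exp(3*t)/2197 + 5407*exp(3*t)*sin(2*t)/2197

Characteristic equation r² - 6r + 13 = 0 has discriminant (-6)² - 4·(13) = -16 < 0, so r = 3 ± 2i.
Hence u_h = C1*cos(2*t)*exp(3*t) + C2*exp(3*t)*sin(2*t).
For the particular solution try u_p = A0 + A1*t + A2*t^2. Substituting and matching coefficients of each power of t gives A0 = 437/2197, A1 = 114/169, A2 = 3/13, so u_p = 437/2197 + 3*t^2/13 + 114*t/169.
General solution: u = 437/2197 + 3*t^2/13 + 114*t/169 + C1*cos(2*t)*exp(3*t) + C2*exp(3*t)*sin(2*t).
Apply the initial conditions: u(0) = 437/2197 + C1 = 0 and u'(0) = 114/169 + 2*C2 + 3*C1 = 5. Solving gives C1 = -437/2197, C2 = 5407/2197.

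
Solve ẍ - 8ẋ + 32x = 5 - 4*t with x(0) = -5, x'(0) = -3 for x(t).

Characteristic equation r² - 8r + 32 = 0 has discriminant (-8)² - 4·(32) = -64 < 0, so r = 4 ± 4i.
Hence x_h = C1*cos(4*t)*exp(4*t) + C2*exp(4*t)*sin(4*t).
For the particular solution try x_p = A0 + A1*t. Substituting and matching coefficients of each power of t gives A0 = 1/8, A1 = -1/8, so x_p = 1/8 - t/8.
General solution: x = 1/8 - t/8 + C1*cos(4*t)*exp(4*t) + C2*exp(4*t)*sin(4*t).
Apply the initial conditions: x(0) = 1/8 + C1 = -5 and x'(0) = -1/8 + 4*C1 + 4*C2 = -3. Solving gives C1 = -41/8, C2 = 141/32.

x = 1/8 - t/8 - 41*cos(4*t)*exp(4*t)/8 + 141*exp(4*t)*sin(4*t)/32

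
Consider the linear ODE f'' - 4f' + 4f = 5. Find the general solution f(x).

f = 5/4 + C1*exp(2*x) + C2*x*exp(2*x)

Characteristic equation r² - 4r + 4 = 0 has discriminant (-4)² - 4·(4) = 0, so r = 2 is a repeated root.
Hence f_h = (C1 + C2*x)*exp(2*x).
For the particular solution try f_p = A0. Substituting and matching coefficients of each power of x gives A0 = 5/4, so f_p = 5/4.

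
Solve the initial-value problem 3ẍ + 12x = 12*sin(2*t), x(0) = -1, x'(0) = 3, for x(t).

x = -cos(2*t) + 2*sin(2*t) - t*cos(2*t)

Divide through by 3: x'' + 4x = 4*sin(2*t).
Characteristic equation r² + 4 = 0 has discriminant (0)² - 4·(4) = -16 < 0, so r = ± 2i.
Hence x_h = C1*cos(2*t) + C2*sin(2*t).
Since ±2i are characteristic roots, multiply the trial by t. Try x_p = t*(A*cos(2*t) + B*sin(2*t)). Substituting and equating the coefficients of cos(2t) and sin(2t) gives A = -1, B = 0, so x_p = -t*cos(2*t).
General solution: x = C1*cos(2*t) + C2*sin(2*t) - t*cos(2*t).
Apply the initial conditions: x(0) = C1 = -1 and x'(0) = -1 + 2*C2 = 3. Solving gives C1 = -1, C2 = 2.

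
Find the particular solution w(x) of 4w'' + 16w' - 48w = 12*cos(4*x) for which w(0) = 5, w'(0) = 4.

w = -21*cos(4*x)/260 + 3*sin(4*x)/65 + 165*exp(-6*x)/208 + 343*exp(2*x)/80

Divide through by 4: w'' + 4w' - 12w = 3*cos(4*x).
Characteristic equation r² + 4r - 12 = 0 factors as (r - 2)(r + 6) = 0, so r = 2, -6.
Hence w_h = C1*exp(2*x) + C2*exp(-6*x).
Try w_p = A*cos(4*x) + B*sin(4*x). Substituting and equating the coefficients of cos(4x) and sin(4x) gives A = -21/260, B = 3/65, so w_p = -21*cos(4*x)/260 + 3*sin(4*x)/65.
General solution: w = -21*cos(4*x)/260 + 3*sin(4*x)/65 + C1*exp(2*x) + C2*exp(-6*x).
Apply the initial conditions: w(0) = -21/260 + C1 + C2 = 5 and w'(0) = 12/65 - 6*C2 + 2*C1 = 4. Solving gives C1 = 343/80, C2 = 165/208.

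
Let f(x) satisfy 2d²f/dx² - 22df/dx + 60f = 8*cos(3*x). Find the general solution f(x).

Divide through by 2: f'' - 11f' + 30f = 4*cos(3*x).
Characteristic equation r² - 11r + 30 = 0 factors as (r - 6)(r - 5) = 0, so r = 6, 5.
Hence f_h = C1*exp(6*x) + C2*exp(5*x).
Try f_p = A*cos(3*x) + B*sin(3*x). Substituting and equating the coefficients of cos(3x) and sin(3x) gives A = 14/255, B = -22/255, so f_p = -22*sin(3*x)/255 + 14*cos(3*x)/255.

f = -22*sin(3*x)/255 + 14*cos(3*x)/255 + C1*exp(6*x) + C2*exp(5*x)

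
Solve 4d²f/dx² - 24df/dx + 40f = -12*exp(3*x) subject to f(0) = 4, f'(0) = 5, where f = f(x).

Divide through by 4: f'' - 6f' + 10f = -3*exp(3*x).
Characteristic equation r² - 6r + 10 = 0 has discriminant (-6)² - 4·(10) = -4 < 0, so r = 3 ± i.
Hence f_h = C1*cos(x)*exp(3*x) + C2*exp(3*x)*sin(x).
Try f_p = A*exp(3*x). Substituting into the equation and dividing by exp(3*x) gives A = -3, so f_p = -3*exp(3*x).
General solution: f = -3*exp(3*x) + C1*cos(x)*exp(3*x) + C2*exp(3*x)*sin(x).
Apply the initial conditions: f(0) = -3 + C1 = 4 and f'(0) = -9 + C2 + 3*C1 = 5. Solving gives C1 = 7, C2 = -7.

f = -3*exp(3*x) - 7*exp(3*x)*sin(x) + 7*cos(x)*exp(3*x)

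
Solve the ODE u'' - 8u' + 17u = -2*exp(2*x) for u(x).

Characteristic equation r² - 8r + 17 = 0 has discriminant (-8)² - 4·(17) = -4 < 0, so r = 4 ± i.
Hence u_h = C1*cos(x)*exp(4*x) + C2*exp(4*x)*sin(x).
Try u_p = A*exp(2*x). Substituting into the equation and dividing by exp(2*x) gives A = -2/5, so u_p = -2*exp(2*x)/5.

u = -2*exp(2*x)/5 + C1*cos(x)*exp(4*x) + C2*exp(4*x)*sin(x)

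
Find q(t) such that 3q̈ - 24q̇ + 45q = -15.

Divide through by 3: q'' - 8q' + 15q = -5.
Characteristic equation r² - 8r + 15 = 0 factors as (r - 3)(r - 5) = 0, so r = 3, 5.
Hence q_h = C1*exp(3*t) + C2*exp(5*t).
For the particular solution try q_p = A0. Substituting and matching coefficients of each power of t gives A0 = -1/3, so q_p = -1/3.

q = -1/3 + C1*exp(3*t) + C2*exp(5*t)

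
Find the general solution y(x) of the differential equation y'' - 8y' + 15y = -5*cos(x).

Characteristic equation r² - 8r + 15 = 0 factors as (r - 3)(r - 5) = 0, so r = 3, 5.
Hence y_h = C1*exp(3*x) + C2*exp(5*x).
Try y_p = A*cos(x) + B*sin(x). Substituting and equating the coefficients of cos(x) and sin(x) gives A = -7/26, B = 2/13, so y_p = -7*cos(x)/26 + 2*sin(x)/13.

y = -7*cos(x)/26 + 2*sin(x)/13 + C1*exp(3*x) + C2*exp(5*x)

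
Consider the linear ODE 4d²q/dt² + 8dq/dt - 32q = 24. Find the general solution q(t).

Divide through by 4: q'' + 2q' - 8q = 6.
Characteristic equation r² + 2r - 8 = 0 factors as (r + 4)(r - 2) = 0, so r = -4, 2.
Hence q_h = C1*exp(-4*t) + C2*exp(2*t).
For the particular solution try q_p = A0. Substituting and matching coefficients of each power of t gives A0 = -3/4, so q_p = -3/4.

q = -3/4 + C1*exp(-4*t) + C2*exp(2*t)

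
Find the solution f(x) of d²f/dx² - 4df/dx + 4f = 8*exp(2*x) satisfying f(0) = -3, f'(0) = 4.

Characteristic equation r² - 4r + 4 = 0 has discriminant (-4)² - 4·(4) = 0, so r = 2 is a repeated root.
Hence f_h = (C1 + C2*x)*exp(2*x).
Since exp(2*x) solves the homogeneous equation (r = 2 is a root of multiplicity 2), multiply the trial by x^2. Try f_p = A*x^2*exp(2*x). Substituting into the equation and dividing by exp(2*x) gives A = 4, so f_p = 4*x^2*exp(2*x).
General solution: f = C1*exp(2*x) + 4*x^2*exp(2*x) + C2*x*exp(2*x).
Apply the initial conditions: f(0) = C1 = -3 and f'(0) = C2 + 2*C1 = 4. Solving gives C1 = -3, C2 = 10.

f = -3*exp(2*x) + 4*x**2*exp(2*x) + 10*x*exp(2*x)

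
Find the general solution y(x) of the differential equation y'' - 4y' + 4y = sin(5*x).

Characteristic equation r² - 4r + 4 = 0 has discriminant (-4)² - 4·(4) = 0, so r = 2 is a repeated root.
Hence y_h = (C1 + C2*x)*exp(2*x).
Try y_p = A*cos(5*x) + B*sin(5*x). Substituting and equating the coefficients of cos(5x) and sin(5x) gives A = 20/841, B = -21/841, so y_p = -21*sin(5*x)/841 + 20*cos(5*x)/841.

y = -21*sin(5*x)/841 + 20*cos(5*x)/841 + C1*exp(2*x) + C2*x*exp(2*x)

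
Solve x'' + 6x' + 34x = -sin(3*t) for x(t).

Characteristic equation r² + 6r + 34 = 0 has discriminant (6)² - 4·(34) = -100 < 0, so r = -3 ± 5i.
Hence x_h = C1*cos(5*t)*exp(-3*t) + C2*exp(-3*t)*sin(5*t).
Try x_p = A*cos(3*t) + B*sin(3*t). Substituting and equating the coefficients of cos(3t) and sin(3t) gives A = 18/949, B = -25/949, so x_p = -25*sin(3*t)/949 + 18*cos(3*t)/949.

x = -25*sin(3*t)/949 + 18*cos(3*t)/949 + C1*cos(5*t)*exp(-3*t) + C2*exp(-3*t)*sin(5*t)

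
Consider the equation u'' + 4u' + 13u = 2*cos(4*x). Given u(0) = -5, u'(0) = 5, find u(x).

Characteristic equation r² + 4r + 13 = 0 has discriminant (4)² - 4·(13) = -36 < 0, so r = -2 ± 3i.
Hence u_h = C1*cos(3*x)*exp(-2*x) + C2*exp(-2*x)*sin(3*x).
Try u_p = A*cos(4*x) + B*sin(4*x). Substituting and equating the coefficients of cos(4x) and sin(4x) gives A = -6/265, B = 32/265, so u_p = -6*cos(4*x)/265 + 32*sin(4*x)/265.
General solution: u = -6*cos(4*x)/265 + 32*sin(4*x)/265 + C1*cos(3*x)*exp(-2*x) + C2*exp(-2*x)*sin(3*x).
Apply the initial conditions: u(0) = -6/265 + C1 = -5 and u'(0) = 128/265 - 2*C1 + 3*C2 = 5. Solving gives C1 = -1319/265, C2 = -1441/795.

u = -6*cos(4*x)/265 + 32*sin(4*x)/265 - 1441*exp(-2*x)*sin(3*x)/795 - 1319*cos(3*x)*exp(-2*x)/265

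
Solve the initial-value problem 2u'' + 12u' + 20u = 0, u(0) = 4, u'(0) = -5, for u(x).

u = 4*cos(x)*exp(-3*x) + 7*exp(-3*x)*sin(x)

Divide through by 2: u'' + 6u' + 10u = 0.
Characteristic equation r² + 6r + 10 = 0 has discriminant (6)² - 4·(10) = -4 < 0, so r = -3 ± i.
Hence u_h = C1*cos(x)*exp(-3*x) + C2*exp(-3*x)*sin(x).
Apply the initial conditions: u(0) = C1 = 4 and u'(0) = C2 - 3*C1 = -5. Solving gives C1 = 4, C2 = 7.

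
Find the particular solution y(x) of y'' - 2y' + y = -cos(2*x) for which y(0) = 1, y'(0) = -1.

Characteristic equation r² - 2r + 1 = 0 has discriminant (-2)² - 4·(1) = 0, so r = 1 is a repeated root.
Hence y_h = (C1 + C2*x)*exp(x).
Try y_p = A*cos(2*x) + B*sin(2*x). Substituting and equating the coefficients of cos(2x) and sin(2x) gives A = 3/25, B = 4/25, so y_p = 3*cos(2*x)/25 + 4*sin(2*x)/25.
General solution: y = 3*cos(2*x)/25 + 4*sin(2*x)/25 + C1*exp(x) + C2*x*exp(x).
Apply the initial conditions: y(0) = 3/25 + C1 = 1 and y'(0) = 8/25 + C1 + C2 = -1. Solving gives C1 = 22/25, C2 = -11/5.

y = 3*cos(2*x)/25 + 4*sin(2*x)/25 + 22*exp(x)/25 - 11*x*exp(x)/5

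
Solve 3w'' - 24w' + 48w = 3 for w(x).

Divide through by 3: w'' - 8w' + 16w = 1.
Characteristic equation r² - 8r + 16 = 0 has discriminant (-8)² - 4·(16) = 0, so r = 4 is a repeated root.
Hence w_h = (C1 + C2*x)*exp(4*x).
For the particular solution try w_p = A0. Substituting and matching coefficients of each power of x gives A0 = 1/16, so w_p = 1/16.

w = 1/16 + C1*exp(4*x) + C2*x*exp(4*x)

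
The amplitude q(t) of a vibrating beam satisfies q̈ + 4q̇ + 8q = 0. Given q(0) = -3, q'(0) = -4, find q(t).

Characteristic equation r² + 4r + 8 = 0 has discriminant (4)² - 4·(8) = -16 < 0, so r = -2 ± 2i.
Hence q_h = C1*cos(2*t)*exp(-2*t) + C2*exp(-2*t)*sin(2*t).
Apply the initial conditions: q(0) = C1 = -3 and q'(0) = -2*C1 + 2*C2 = -4. Solving gives C1 = -3, C2 = -5.

q = -5*exp(-2*t)*sin(2*t) - 3*cos(2*t)*exp(-2*t)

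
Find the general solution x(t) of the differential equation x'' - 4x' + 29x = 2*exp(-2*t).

Characteristic equation r² - 4r + 29 = 0 has discriminant (-4)² - 4·(29) = -100 < 0, so r = 2 ± 5i.
Hence x_h = C1*cos(5*t)*exp(2*t) + C2*exp(2*t)*sin(5*t).
Try x_p = A*exp(-2*t). Substituting into the equation and dividing by exp(-2*t) gives A = 2/41, so x_p = 2*exp(-2*t)/41.

x = 2*exp(-2*t)/41 + C1*cos(5*t)*exp(2*t) + C2*exp(2*t)*sin(5*t)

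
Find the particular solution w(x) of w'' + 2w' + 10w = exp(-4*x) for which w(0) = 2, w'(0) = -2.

w = exp(-4*x)/18 + exp(-x)*sin(3*x)/18 + 35*cos(3*x)*exp(-x)/18

Characteristic equation r² + 2r + 10 = 0 has discriminant (2)² - 4·(10) = -36 < 0, so r = -1 ± 3i.
Hence w_h = C1*cos(3*x)*exp(-x) + C2*exp(-x)*sin(3*x).
Try w_p = A*exp(-4*x). Substituting into the equation and dividing by exp(-4*x) gives A = 1/18, so w_p = exp(-4*x)/18.
General solution: w = exp(-4*x)/18 + C1*cos(3*x)*exp(-x) + C2*exp(-x)*sin(3*x).
Apply the initial conditions: w(0) = 1/18 + C1 = 2 and w'(0) = -2/9 - C1 + 3*C2 = -2. Solving gives C1 = 35/18, C2 = 1/18.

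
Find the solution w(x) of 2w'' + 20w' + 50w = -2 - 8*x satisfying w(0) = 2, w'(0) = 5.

Divide through by 2: w'' + 10w' + 25w = -1 - 4*x.
Characteristic equation r² + 10r + 25 = 0 has discriminant (10)² - 4·(25) = 0, so r = -5 is a repeated root.
Hence w_h = (C1 + C2*x)*exp(-5*x).
For the particular solution try w_p = A0 + A1*x. Substituting and matching coefficients of each power of x gives A0 = 3/125, A1 = -4/25, so w_p = 3/125 - 4*x/25.
General solution: w = 3/125 - 4*x/25 + C1*exp(-5*x) + C2*x*exp(-5*x).
Apply the initial conditions: w(0) = 3/125 + C1 = 2 and w'(0) = -4/25 + C2 - 5*C1 = 5. Solving gives C1 = 247/125, C2 = 376/25.

w = 3/125 - 4*x/25 + 247*exp(-5*x)/125 + 376*x*exp(-5*x)/25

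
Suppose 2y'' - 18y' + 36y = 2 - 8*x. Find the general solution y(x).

y = -1/18 - 2*x/9 + C1*exp(6*x) + C2*exp(3*x)

Divide through by 2: y'' - 9y' + 18y = 1 - 4*x.
Characteristic equation r² - 9r + 18 = 0 factors as (r - 6)(r - 3) = 0, so r = 6, 3.
Hence y_h = C1*exp(6*x) + C2*exp(3*x).
For the particular solution try y_p = A0 + A1*x. Substituting and matching coefficients of each power of x gives A0 = -1/18, A1 = -2/9, so y_p = -1/18 - 2*x/9.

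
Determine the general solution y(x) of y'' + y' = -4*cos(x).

y = C2 - 2*sin(x) + 2*cos(x) + C1*exp(-x)

Characteristic equation r² + r = 0 factors as (r + 1)r = 0, so r = -1, 0.
Hence y_h = C1*exp(-x) + C2.
Try y_p = A*cos(x) + B*sin(x). Substituting and equating the coefficients of cos(x) and sin(x) gives A = 2, B = -2, so y_p = -2*sin(x) + 2*cos(x).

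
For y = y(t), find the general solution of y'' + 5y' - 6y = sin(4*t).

Characteristic equation r² + 5r - 6 = 0 factors as (r - 1)(r + 6) = 0, so r = 1, -6.
Hence y_h = C1*exp(t) + C2*exp(-6*t).
Try y_p = A*cos(4*t) + B*sin(4*t). Substituting and equating the coefficients of cos(4t) and sin(4t) gives A = -5/221, B = -11/442, so y_p = -11*sin(4*t)/442 - 5*cos(4*t)/221.

y = -11*sin(4*t)/442 - 5*cos(4*t)/221 + C1*exp(t) + C2*exp(-6*t)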